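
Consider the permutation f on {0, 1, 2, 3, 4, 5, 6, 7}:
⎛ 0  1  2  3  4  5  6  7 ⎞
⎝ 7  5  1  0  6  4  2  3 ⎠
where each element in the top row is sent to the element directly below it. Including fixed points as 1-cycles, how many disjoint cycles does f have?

The cycle decomposition is (0, 7, 3)(1, 5, 4, 6, 2), which has 2 cycles (counting 1-cycles).

2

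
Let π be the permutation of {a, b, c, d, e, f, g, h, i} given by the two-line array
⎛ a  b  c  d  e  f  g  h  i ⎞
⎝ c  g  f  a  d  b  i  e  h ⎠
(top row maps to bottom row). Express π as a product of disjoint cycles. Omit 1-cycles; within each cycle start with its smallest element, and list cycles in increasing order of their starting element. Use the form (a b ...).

From a: a → c → f → b → g → i → h → e → d → a, closing the cycle (a c f b g i h e d).
Repeating from the next unused element and collecting all non-trivial cycles gives (a c f b g i h e d).

(a c f b g i h e d)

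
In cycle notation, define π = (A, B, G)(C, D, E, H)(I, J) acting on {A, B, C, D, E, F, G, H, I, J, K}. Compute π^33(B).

B

B lies in the 3-cycle (A, B, G).
Powers repeat with period 3 on this cycle, and 33 mod 3 = 0, so π^33(B) = π^0(B).
So π^33(B) = B.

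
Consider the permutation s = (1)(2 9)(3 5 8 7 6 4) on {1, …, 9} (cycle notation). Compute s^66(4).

4

4 lies in the 6-cycle (3 5 8 7 6 4).
On a 6-cycle, s^6 is the identity, so s^66 = s^0 there (66 ≡ 0 mod 6).
So s^66(4) = 4.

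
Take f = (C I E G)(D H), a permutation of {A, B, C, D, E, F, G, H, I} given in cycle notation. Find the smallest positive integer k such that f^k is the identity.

4

The cycle type of f is (4, 2, 1, 1, 1).
Since disjoint cycles commute, ord(f) = lcm(4, 2) = 4.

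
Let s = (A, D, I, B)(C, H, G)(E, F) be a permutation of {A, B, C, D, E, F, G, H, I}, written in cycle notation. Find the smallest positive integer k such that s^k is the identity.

12

The disjoint cycles have lengths 4, 3, 2.
Since disjoint cycles commute, ord(s) = lcm(4, 3, 2) = 12.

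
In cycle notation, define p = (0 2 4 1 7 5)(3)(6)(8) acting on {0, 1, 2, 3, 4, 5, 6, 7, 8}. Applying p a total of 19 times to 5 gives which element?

5 lies in the 6-cycle (0 2 4 1 7 5).
Powers repeat with period 6 on this cycle, and 19 mod 6 = 1, so p^19(5) = p^1(5).
Stepping 1 place around the cycle: 5 → 0.

0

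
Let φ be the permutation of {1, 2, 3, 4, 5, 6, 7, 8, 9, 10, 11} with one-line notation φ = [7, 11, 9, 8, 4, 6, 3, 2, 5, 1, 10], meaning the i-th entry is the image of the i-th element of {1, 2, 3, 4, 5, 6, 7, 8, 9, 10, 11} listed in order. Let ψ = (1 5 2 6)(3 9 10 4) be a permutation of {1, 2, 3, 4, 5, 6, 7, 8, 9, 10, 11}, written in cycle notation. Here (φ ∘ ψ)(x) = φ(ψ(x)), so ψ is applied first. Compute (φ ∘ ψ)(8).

First apply ψ: ψ(8) = 8, then φ(8) = 2. Thus (φ ∘ ψ)(8) = 2.

2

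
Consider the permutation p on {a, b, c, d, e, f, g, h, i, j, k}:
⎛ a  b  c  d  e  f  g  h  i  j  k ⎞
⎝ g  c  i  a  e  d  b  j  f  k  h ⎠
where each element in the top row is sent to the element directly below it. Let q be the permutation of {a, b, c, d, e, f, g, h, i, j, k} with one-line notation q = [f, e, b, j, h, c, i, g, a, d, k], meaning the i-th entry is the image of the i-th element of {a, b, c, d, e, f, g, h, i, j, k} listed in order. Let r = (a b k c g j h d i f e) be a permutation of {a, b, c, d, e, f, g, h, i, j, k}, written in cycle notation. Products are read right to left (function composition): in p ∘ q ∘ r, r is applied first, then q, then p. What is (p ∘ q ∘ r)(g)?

Chase g: r(g) = j; q(j) = d; p(d) = a. Hence (p ∘ q ∘ r)(g) = a.

a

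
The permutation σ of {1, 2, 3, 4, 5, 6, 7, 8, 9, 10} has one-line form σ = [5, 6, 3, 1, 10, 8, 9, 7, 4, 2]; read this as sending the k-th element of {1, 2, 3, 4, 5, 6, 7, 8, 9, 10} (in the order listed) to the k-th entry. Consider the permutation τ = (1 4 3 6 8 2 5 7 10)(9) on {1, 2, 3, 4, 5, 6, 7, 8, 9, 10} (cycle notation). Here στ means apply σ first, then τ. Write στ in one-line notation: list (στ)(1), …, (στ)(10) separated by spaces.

For each element, apply σ then τ: 1 → 5 → 7; 2 → 6 → 8; 3 → 3 → 6; 4 → 1 → 4; 5 → 10 → 1; 6 → 8 → 2; 7 → 9 → 9; 8 → 7 → 10; 9 → 4 → 3; 10 → 2 → 5.
Collecting the images, στ = [7 8 6 4 1 2 9 10 3 5].

7 8 6 4 1 2 9 10 3 5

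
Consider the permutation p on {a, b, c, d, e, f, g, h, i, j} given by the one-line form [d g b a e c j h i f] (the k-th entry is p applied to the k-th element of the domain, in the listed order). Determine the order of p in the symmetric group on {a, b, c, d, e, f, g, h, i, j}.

The disjoint-cycle form of p has cycle lengths 5, 2, 1, 1, 1.
The order of p is the least common multiple of its cycle lengths: lcm(5, 2) = 10.

10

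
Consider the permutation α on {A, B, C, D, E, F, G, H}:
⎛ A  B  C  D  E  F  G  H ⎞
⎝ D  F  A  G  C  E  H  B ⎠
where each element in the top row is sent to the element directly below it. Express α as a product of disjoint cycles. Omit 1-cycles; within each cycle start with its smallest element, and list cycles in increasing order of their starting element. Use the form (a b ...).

Start at A and follow images: A → D → G → H → B → F → E → C → A, giving the cycle (A D G H B F E C).
Repeating from the next unused element and collecting all non-trivial cycles gives (A D G H B F E C).

(A D G H B F E C)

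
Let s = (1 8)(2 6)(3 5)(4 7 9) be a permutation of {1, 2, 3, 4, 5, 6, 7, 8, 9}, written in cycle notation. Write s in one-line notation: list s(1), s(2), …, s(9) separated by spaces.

8 6 5 7 3 2 9 1 4

Reading each image from the cycles: 1↦8, 2↦6, 3↦5, 4↦7, 5↦3, 6↦2, 7↦9, 8↦1, 9↦4.
So the one-line form is 8 6 5 7 3 2 9 1 4.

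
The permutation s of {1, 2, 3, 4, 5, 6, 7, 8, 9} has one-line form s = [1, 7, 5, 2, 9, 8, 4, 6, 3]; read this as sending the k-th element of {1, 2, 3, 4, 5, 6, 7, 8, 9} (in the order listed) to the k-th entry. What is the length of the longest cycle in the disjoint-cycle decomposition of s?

Decomposing into disjoint cycles gives (2 7 4)(3 5 9)(6 8); the longest has length 3.

3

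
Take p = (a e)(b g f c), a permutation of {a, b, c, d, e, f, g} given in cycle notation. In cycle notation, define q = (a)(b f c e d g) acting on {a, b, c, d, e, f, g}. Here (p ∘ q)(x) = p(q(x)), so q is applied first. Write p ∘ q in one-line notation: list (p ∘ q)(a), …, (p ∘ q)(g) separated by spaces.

e c a f d b g

For each element, apply q then p: a → a → e; b → f → c; c → e → a; d → g → f; e → d → d; f → c → b; g → b → g.
So p ∘ q in one-line form is e c a f d b g.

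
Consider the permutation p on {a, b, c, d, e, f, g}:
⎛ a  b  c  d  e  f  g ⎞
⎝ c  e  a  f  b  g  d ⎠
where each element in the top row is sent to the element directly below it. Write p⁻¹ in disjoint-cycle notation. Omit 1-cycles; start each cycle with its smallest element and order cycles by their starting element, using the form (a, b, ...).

(a, c)(b, e)(d, g, f)

The cycle decomposition of p is (a, c)(b, e)(d, f, g).
The inverse reverses every cycle; in canonical form, p⁻¹ = (a, c)(b, e)(d, g, f).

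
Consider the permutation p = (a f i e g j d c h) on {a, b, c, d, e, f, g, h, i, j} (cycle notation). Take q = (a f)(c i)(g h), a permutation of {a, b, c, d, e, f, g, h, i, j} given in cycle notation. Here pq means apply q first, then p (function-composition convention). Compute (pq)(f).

f

First apply q: q(f) = a, then p(a) = f. Thus (pq)(f) = f.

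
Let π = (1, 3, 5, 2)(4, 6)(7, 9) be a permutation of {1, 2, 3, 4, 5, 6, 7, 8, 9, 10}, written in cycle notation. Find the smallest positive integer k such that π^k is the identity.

The disjoint cycles have lengths 4, 2, 2, 1, 1.
The order of π is the least common multiple of its cycle lengths: lcm(4, 2, 2) = 4.

4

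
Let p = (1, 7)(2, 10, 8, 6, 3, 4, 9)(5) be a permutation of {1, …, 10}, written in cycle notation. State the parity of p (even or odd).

odd

The cycle lengths are 7, 2, 1.
A cycle is odd iff its length is even; p has 1 even-length cycle, so sgn(p) = (−1)^1 and p is odd.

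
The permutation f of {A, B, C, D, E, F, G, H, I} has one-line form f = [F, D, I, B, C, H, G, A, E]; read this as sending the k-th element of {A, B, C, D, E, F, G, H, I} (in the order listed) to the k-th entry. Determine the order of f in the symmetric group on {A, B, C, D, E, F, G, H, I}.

6

Writing f as disjoint cycles, the cycle lengths are 3, 3, 2, 1.
Since disjoint cycles commute, ord(f) = lcm(3, 3, 2) = 6.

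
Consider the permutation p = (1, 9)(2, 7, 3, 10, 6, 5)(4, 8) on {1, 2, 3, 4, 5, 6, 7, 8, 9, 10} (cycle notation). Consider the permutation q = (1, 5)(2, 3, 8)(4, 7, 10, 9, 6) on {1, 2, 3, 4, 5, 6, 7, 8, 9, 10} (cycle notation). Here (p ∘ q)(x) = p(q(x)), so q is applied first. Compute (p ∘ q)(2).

q(2) = 3, then p(3) = 10; composing gives (p ∘ q)(2) = 10.

10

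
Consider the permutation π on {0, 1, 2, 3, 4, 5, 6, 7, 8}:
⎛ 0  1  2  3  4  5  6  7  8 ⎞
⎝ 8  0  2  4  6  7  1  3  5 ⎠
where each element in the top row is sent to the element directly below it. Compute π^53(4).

5

Tracing 4 → 6 → … returns to 4 after 8 steps, so 4 lies in an 8-cycle (0, 8, 5, 7, 3, 4, 6, 1).
Since the cycle has length 8, π^53 acts on it the same as π^5 (53 mod 8 = 5).
Advancing 5 steps from 4: 4 → 6 → 1 → 0 → 8 → 5.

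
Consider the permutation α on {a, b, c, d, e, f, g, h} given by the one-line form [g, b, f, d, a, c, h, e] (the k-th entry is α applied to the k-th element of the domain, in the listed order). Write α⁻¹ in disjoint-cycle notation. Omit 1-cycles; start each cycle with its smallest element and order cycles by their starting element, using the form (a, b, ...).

The cycle decomposition of α is (a, g, h, e)(c, f).
The inverse reverses every cycle; in canonical form, α⁻¹ = (a, e, h, g)(c, f).

(a, e, h, g)(c, f)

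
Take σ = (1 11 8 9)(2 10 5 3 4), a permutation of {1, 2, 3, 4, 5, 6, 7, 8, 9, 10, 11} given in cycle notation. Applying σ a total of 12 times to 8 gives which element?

8 lies in the 4-cycle (1 11 8 9).
Since the cycle has length 4, σ^12 acts on it the same as σ^0 (12 mod 4 = 0).
So σ^12(8) = 8.

8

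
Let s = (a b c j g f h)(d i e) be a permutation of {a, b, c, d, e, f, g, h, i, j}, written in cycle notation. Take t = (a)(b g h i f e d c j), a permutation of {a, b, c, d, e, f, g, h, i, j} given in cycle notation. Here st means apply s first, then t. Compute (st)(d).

s(d) = i, then t(i) = f; composing gives (st)(d) = f.

f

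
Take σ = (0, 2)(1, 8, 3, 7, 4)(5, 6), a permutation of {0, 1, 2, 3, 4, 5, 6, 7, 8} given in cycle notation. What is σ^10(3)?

3 lies in the 5-cycle (1, 8, 3, 7, 4).
Since the cycle has length 5, σ^10 acts on it the same as σ^0 (10 mod 5 = 0).
So σ^10(3) = 3.

3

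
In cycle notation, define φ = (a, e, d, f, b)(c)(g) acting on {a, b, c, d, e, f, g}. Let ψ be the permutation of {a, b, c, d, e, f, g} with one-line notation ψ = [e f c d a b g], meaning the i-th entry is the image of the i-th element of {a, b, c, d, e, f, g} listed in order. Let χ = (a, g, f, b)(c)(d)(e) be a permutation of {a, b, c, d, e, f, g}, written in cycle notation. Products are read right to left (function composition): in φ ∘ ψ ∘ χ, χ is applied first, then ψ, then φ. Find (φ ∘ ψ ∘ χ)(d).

f

(φ ∘ ψ ∘ χ)(d) = φ(ψ(χ(d))). χ(d) = d, then ψ(d) = d, then φ(d) = f, so the result is f.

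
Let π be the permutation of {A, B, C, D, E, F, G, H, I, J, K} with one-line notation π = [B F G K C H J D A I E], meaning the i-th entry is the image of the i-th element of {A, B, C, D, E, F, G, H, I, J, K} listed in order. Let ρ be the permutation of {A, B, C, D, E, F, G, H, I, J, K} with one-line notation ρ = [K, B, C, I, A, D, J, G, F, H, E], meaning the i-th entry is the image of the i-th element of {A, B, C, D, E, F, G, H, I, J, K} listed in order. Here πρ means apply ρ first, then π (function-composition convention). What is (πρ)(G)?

First apply ρ: ρ(G) = J, then π(J) = I. Thus (πρ)(G) = I.

I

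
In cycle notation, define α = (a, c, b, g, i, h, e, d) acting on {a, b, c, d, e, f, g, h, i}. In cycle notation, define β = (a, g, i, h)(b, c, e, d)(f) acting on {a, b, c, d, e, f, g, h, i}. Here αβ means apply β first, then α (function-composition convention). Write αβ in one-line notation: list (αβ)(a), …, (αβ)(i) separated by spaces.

i b d g a f h c e

(αβ)(x) = α(β(x)). Computing each image: α(β(a)) = α(g) = i, α(β(b)) = α(c) = b, α(β(c)) = α(e) = d, α(β(d)) = α(b) = g, α(β(e)) = α(d) = a, α(β(f)) = α(f) = f, α(β(g)) = α(i) = h, α(β(h)) = α(a) = c, α(β(i)) = α(h) = e.
Hence αβ = [i b d g a f h c e].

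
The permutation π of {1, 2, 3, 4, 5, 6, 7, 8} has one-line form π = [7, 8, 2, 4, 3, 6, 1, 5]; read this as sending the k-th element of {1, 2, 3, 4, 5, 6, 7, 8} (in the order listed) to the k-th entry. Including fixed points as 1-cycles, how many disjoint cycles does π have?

4

The cycle decomposition is (1, 7)(2, 8, 5, 3)(4)(6), which has 4 cycles (counting 1-cycles).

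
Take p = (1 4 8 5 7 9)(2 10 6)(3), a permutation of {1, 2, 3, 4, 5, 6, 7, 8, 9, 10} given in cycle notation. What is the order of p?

6

The cycle type of p is (6, 3, 1).
The order of p is the least common multiple of its cycle lengths: lcm(6, 3) = 6.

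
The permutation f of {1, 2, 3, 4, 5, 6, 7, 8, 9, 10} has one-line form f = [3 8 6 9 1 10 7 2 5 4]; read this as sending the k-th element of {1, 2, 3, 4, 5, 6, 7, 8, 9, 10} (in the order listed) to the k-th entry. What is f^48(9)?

Tracing 9 → 5 → … returns to 9 after 7 steps, so 9 lies in a 7-cycle (1 3 6 10 4 9 5).
On a 7-cycle, f^7 is the identity, so f^48 = f^6 there (48 ≡ 6 mod 7).
Stepping 6 places around the cycle: 9 → 5 → 1 → 3 → 6 → 10 → 4.

4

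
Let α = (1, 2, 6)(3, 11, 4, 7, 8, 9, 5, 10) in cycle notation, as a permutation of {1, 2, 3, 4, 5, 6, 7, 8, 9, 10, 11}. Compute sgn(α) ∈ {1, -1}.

-1

The cycle lengths are 8, 3.
A cycle is odd iff its length is even; α has 1 even-length cycle, so sgn(α) = (−1)^1 and α is odd.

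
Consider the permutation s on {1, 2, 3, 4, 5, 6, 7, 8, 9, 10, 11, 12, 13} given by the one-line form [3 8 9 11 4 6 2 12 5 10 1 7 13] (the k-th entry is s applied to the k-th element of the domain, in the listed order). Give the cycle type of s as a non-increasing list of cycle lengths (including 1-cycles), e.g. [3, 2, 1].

The disjoint cycles are (1, 3, 9, 5, 4, 11)(2, 8, 12, 7)(6)(10)(13), with lengths 6, 4, 1, 1, 1 in non-increasing order.

[6, 4, 1, 1, 1]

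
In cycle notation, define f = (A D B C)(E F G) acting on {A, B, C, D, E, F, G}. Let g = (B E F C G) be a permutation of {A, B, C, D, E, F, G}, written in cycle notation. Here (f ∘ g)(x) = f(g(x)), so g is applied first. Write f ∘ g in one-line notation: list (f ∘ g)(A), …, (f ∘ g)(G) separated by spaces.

(f ∘ g)(x) = f(g(x)). Computing each image: f(g(A)) = f(A) = D, f(g(B)) = f(E) = F, f(g(C)) = f(G) = E, f(g(D)) = f(D) = B, f(g(E)) = f(F) = G, f(g(F)) = f(C) = A, f(g(G)) = f(B) = C.
Hence f ∘ g = [D F E B G A C].

D F E B G A C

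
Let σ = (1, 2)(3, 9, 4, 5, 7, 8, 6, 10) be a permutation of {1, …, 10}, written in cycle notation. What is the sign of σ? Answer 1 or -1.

1

The cycle lengths are 8, 2.
A cycle of length ℓ contributes ℓ−1 transpositions, so σ is a product of 7 + 1 = 8 transpositions — even.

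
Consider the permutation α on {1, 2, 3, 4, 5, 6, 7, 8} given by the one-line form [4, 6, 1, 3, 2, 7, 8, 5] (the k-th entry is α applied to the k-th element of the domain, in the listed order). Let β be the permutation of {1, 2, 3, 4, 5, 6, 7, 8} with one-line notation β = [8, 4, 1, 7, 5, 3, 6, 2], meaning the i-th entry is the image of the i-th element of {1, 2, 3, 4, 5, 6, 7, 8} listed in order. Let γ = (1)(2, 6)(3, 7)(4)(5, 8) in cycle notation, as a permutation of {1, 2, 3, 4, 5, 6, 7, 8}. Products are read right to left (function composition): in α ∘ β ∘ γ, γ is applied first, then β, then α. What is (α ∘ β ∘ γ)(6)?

3

Chase 6: γ(6) = 2; β(2) = 4; α(4) = 3. Hence (α ∘ β ∘ γ)(6) = 3.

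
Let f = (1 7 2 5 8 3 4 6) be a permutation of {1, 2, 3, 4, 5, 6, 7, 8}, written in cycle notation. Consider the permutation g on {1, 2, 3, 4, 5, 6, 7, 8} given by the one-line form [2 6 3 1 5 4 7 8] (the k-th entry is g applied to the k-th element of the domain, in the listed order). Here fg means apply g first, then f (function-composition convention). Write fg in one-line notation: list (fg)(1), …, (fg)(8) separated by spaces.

5 1 4 7 8 6 2 3

Chase each element through g then f: 1 → 2 → 5; 2 → 6 → 1; 3 → 3 → 4; 4 → 1 → 7; 5 → 5 → 8; 6 → 4 → 6; 7 → 7 → 2; 8 → 8 → 3.
So fg in one-line form is 5 1 4 7 8 6 2 3.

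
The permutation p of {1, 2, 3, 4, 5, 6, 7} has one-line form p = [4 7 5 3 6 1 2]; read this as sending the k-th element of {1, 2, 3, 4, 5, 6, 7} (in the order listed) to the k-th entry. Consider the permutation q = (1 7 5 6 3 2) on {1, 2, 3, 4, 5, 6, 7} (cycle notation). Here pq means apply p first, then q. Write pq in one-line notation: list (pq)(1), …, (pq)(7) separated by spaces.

4 5 6 2 3 7 1

For each element, apply p then q: 1 → 4 → 4; 2 → 7 → 5; 3 → 5 → 6; 4 → 3 → 2; 5 → 6 → 3; 6 → 1 → 7; 7 → 2 → 1.
So pq in one-line form is 4 5 6 2 3 7 1.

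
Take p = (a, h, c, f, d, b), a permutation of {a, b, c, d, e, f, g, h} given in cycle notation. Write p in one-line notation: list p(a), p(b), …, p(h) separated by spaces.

Image by image: a→h, b→a, c→f, d→b, e→e, f→d, g→g, h→c.
So the one-line form is h a f b e d g c.

h a f b e d g c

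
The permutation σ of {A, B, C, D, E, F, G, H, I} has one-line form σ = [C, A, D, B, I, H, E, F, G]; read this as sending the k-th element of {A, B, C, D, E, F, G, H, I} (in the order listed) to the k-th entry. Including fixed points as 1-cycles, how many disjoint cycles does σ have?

3

The cycle decomposition is (A C D B)(E I G)(F H), which has 3 cycles (counting 1-cycles).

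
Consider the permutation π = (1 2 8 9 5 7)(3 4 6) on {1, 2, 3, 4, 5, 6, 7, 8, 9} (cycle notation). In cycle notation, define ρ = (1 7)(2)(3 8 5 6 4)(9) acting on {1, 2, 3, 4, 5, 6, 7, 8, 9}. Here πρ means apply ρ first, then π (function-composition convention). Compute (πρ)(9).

5

(πρ)(9) = π(ρ(9)). ρ(9) = 9, then π(9) = 5. So (πρ)(9) = 5.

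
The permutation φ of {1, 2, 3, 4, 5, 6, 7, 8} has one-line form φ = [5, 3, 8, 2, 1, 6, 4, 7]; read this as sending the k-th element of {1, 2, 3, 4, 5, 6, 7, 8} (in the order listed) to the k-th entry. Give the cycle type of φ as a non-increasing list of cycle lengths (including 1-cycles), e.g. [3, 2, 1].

[5, 2, 1]

The disjoint cycles are (1 5)(2 3 8 7 4)(6), with lengths 5, 2, 1 in non-increasing order.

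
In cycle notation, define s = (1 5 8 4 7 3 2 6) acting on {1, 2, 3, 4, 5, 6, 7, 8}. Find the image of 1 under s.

5

In the cycle (1 5 8 4 7 3 2 6), 1 is followed by 5, so s(1) = 5.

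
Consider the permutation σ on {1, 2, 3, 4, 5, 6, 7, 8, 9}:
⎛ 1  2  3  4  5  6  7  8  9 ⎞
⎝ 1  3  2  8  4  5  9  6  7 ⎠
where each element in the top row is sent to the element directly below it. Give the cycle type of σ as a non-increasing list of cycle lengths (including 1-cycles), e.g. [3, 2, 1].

The disjoint cycles are (1)(2, 3)(4, 8, 6, 5)(7, 9), with lengths 4, 2, 2, 1 in non-increasing order.

[4, 2, 2, 1]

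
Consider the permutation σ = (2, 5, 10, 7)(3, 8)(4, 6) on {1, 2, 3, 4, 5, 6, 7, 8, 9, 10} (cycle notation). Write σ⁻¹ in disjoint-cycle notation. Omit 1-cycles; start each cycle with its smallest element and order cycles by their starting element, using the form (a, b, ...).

Inverting a permutation written in cycle notation just reverses the order within every cycle.
After reversing and putting each cycle's least element first, σ⁻¹ = (2, 7, 10, 5)(3, 8)(4, 6).

(2, 7, 10, 5)(3, 8)(4, 6)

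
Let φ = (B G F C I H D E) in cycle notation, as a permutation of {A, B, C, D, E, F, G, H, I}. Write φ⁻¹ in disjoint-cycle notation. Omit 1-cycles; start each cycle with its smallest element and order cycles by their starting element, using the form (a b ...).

(B E D H I C F G)

Inverting a permutation written in cycle notation just reverses the order within every cycle.
Reversing each cycle of φ and rotating so the smallest element leads gives (B E D H I C F G).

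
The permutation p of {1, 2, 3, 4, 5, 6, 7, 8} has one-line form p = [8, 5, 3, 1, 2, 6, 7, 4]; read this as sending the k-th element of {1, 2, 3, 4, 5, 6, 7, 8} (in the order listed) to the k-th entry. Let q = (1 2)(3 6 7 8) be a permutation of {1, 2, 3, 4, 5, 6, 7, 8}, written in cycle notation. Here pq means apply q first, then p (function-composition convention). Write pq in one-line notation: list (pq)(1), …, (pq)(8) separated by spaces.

Chase each element through q then p: 1 → 2 → 5; 2 → 1 → 8; 3 → 6 → 6; 4 → 4 → 1; 5 → 5 → 2; 6 → 7 → 7; 7 → 8 → 4; 8 → 3 → 3.
So pq in one-line form is 5 8 6 1 2 7 4 3.

5 8 6 1 2 7 4 3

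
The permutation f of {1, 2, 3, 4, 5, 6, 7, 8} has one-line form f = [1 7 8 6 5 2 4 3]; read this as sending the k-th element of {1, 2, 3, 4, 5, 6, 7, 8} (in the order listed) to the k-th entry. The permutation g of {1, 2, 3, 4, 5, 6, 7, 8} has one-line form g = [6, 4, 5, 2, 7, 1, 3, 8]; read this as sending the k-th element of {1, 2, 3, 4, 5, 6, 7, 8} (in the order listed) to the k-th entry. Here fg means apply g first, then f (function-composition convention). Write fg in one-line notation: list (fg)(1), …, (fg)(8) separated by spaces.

2 6 5 7 4 1 8 3

For each element, apply g then f: 1 → 6 → 2; 2 → 4 → 6; 3 → 5 → 5; 4 → 2 → 7; 5 → 7 → 4; 6 → 1 → 1; 7 → 3 → 8; 8 → 8 → 3.
Collecting the images, fg = [2 6 5 7 4 1 8 3].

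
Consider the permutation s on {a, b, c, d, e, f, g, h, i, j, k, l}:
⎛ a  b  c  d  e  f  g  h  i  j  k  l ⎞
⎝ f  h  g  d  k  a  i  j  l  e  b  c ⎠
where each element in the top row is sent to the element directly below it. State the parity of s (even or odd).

even

In disjoint-cycle form the cycle lengths are 5, 4, 2, 1.
A cycle of length ℓ contributes ℓ−1 transpositions, so s is a product of 4 + 3 + 1 = 8 transpositions — even.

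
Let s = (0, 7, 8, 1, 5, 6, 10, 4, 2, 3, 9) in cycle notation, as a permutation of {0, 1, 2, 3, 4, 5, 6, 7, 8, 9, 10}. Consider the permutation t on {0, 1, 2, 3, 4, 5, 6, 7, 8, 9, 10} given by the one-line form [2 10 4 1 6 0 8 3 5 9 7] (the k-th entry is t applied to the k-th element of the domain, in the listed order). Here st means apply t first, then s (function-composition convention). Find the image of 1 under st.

t(1) = 10, then s(10) = 4; composing gives (st)(1) = 4.

4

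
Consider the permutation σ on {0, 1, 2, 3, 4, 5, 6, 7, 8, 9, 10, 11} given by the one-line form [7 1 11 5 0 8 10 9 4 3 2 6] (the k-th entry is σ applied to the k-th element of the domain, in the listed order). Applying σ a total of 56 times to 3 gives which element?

3

Tracing 3 → 5 → … returns to 3 after 7 steps, so 3 lies in a 7-cycle (0 7 9 3 5 8 4).
On a 7-cycle, σ^7 is the identity, so σ^56 = σ^0 there (56 ≡ 0 mod 7).
So σ^56(3) = 3.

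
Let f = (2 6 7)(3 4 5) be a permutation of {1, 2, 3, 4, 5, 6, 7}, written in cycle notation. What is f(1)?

1

1 does not appear in any cycle of f, so it is a fixed point: f(1) = 1.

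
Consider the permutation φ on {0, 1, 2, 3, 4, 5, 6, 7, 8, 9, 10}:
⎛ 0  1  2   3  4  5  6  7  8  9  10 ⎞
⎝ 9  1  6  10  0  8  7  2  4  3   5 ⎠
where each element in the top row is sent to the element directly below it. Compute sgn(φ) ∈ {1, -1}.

In disjoint-cycle form the cycle lengths are 7, 3, 1.
A cycle is odd iff its length is even; φ has 0 even-length cycles, so sgn(φ) = (−1)^0 and φ is even.

1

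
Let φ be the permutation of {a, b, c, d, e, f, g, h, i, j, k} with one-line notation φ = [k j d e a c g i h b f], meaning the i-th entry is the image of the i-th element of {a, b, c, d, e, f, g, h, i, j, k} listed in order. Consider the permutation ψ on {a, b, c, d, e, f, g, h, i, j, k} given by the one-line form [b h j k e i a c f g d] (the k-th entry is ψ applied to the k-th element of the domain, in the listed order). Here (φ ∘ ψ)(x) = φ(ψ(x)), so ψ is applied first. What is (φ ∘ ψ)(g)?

ψ(g) = a, then φ(a) = k; composing gives (φ ∘ ψ)(g) = k.

k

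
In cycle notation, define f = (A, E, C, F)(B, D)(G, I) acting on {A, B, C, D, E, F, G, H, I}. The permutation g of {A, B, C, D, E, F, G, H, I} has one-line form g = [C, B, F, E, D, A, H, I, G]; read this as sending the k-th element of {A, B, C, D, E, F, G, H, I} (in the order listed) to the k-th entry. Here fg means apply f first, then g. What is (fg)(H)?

(fg)(H) = g(f(H)). f(H) = H, then g(H) = I. So (fg)(H) = I.

I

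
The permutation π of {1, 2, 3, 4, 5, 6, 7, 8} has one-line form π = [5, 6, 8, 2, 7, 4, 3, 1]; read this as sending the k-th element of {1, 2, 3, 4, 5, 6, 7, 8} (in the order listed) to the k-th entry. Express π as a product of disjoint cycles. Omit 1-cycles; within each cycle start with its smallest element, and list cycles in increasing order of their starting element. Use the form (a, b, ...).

From 1: 1 → 5 → 7 → 3 → 8 → 1, closing the cycle (1, 5, 7, 3, 8).
Repeating from the next unused element and collecting all non-trivial cycles gives (1, 5, 7, 3, 8)(2, 6, 4).

(1, 5, 7, 3, 8)(2, 6, 4)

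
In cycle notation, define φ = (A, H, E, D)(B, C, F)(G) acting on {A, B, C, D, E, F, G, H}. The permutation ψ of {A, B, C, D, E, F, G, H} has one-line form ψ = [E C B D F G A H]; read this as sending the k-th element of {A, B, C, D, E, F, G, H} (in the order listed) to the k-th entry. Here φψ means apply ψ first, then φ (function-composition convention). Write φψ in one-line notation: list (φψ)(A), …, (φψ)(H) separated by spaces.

D F C A B G H E

(φψ)(x) = φ(ψ(x)). Computing each image: φ(ψ(A)) = φ(E) = D, φ(ψ(B)) = φ(C) = F, φ(ψ(C)) = φ(B) = C, φ(ψ(D)) = φ(D) = A, φ(ψ(E)) = φ(F) = B, φ(ψ(F)) = φ(G) = G, φ(ψ(G)) = φ(A) = H, φ(ψ(H)) = φ(H) = E.
Hence φψ = [D F C A B G H E].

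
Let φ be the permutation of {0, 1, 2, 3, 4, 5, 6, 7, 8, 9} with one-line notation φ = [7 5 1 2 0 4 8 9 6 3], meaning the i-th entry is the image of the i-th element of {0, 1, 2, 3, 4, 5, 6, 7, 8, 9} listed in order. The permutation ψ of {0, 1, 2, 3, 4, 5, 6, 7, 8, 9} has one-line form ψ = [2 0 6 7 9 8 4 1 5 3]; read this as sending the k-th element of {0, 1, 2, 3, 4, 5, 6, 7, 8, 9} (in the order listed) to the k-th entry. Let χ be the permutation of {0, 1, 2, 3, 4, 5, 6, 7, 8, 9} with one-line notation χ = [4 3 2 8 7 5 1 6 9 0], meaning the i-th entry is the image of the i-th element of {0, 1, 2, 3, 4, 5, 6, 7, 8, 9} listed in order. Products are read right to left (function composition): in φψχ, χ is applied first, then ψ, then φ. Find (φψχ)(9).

Chase 9: χ(9) = 0; ψ(0) = 2; φ(2) = 1. Hence (φψχ)(9) = 1.

1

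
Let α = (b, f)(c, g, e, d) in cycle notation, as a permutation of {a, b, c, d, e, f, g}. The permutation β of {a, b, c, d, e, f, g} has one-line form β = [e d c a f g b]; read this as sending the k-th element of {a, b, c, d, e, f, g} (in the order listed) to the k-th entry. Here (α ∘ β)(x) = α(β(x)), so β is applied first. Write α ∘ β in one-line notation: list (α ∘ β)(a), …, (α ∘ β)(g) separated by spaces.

d c g a b e f

For each element, apply β then α: a → e → d; b → d → c; c → c → g; d → a → a; e → f → b; f → g → e; g → b → f.
So α ∘ β in one-line form is d c g a b e f.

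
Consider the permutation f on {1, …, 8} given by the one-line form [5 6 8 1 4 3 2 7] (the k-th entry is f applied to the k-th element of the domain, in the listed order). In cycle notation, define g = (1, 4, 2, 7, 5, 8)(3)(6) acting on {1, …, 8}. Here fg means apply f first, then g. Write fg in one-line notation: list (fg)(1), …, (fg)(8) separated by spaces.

(fg)(x) = g(f(x)). Computing each image: g(f(1)) = g(5) = 8, g(f(2)) = g(6) = 6, g(f(3)) = g(8) = 1, g(f(4)) = g(1) = 4, g(f(5)) = g(4) = 2, g(f(6)) = g(3) = 3, g(f(7)) = g(2) = 7, g(f(8)) = g(7) = 5.
Hence fg = [8 6 1 4 2 3 7 5].

8 6 1 4 2 3 7 5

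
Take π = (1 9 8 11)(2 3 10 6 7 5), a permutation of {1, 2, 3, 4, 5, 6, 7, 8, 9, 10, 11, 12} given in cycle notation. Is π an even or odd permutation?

The cycle lengths are 6, 4, 1, 1.
A cycle is odd iff its length is even; π has 2 even-length cycles, so sgn(π) = (−1)^2 and π is even.

even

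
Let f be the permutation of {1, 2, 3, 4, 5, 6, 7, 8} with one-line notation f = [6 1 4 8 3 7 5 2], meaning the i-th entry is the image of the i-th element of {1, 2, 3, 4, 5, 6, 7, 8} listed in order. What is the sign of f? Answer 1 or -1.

-1

In disjoint-cycle form the cycle lengths are 8.
A cycle is odd iff its length is even; f has 1 even-length cycle, so sgn(f) = (−1)^1 and f is odd.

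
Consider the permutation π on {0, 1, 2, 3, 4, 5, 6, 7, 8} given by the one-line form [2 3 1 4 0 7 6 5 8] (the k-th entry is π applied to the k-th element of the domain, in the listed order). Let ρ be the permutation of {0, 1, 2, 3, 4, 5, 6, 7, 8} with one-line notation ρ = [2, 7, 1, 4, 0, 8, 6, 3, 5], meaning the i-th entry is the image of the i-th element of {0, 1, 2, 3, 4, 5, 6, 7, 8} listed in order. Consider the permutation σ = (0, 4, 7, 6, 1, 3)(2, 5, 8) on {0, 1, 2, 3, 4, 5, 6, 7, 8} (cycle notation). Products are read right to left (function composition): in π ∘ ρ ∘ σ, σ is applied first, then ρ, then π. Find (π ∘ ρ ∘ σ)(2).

8

Apply the permutations in order: σ(2) = 5, then ρ(5) = 8, then π(8) = 8. So (π ∘ ρ ∘ σ)(2) = 8.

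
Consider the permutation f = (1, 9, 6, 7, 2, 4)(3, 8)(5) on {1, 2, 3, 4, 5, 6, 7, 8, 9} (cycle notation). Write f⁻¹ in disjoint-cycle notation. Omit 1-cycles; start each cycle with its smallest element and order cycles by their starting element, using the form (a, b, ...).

The inverse reverses each cycle.
After reversing and putting each cycle's least element first, f⁻¹ = (1, 4, 2, 7, 6, 9)(3, 8).

(1, 4, 2, 7, 6, 9)(3, 8)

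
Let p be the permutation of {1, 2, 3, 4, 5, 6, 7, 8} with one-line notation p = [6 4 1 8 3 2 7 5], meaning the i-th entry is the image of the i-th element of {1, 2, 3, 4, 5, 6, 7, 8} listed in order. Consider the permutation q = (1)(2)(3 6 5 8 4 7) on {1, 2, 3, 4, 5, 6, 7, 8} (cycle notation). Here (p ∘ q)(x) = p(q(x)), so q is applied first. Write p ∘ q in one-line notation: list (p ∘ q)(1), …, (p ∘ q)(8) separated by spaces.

Chase each element through q then p: 1 → 1 → 6; 2 → 2 → 4; 3 → 6 → 2; 4 → 7 → 7; 5 → 8 → 5; 6 → 5 → 3; 7 → 3 → 1; 8 → 4 → 8.
So p ∘ q in one-line form is 6 4 2 7 5 3 1 8.

6 4 2 7 5 3 1 8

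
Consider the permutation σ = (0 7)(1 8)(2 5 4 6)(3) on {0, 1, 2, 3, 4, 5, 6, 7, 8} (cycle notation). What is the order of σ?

4

The disjoint cycles have lengths 4, 2, 2, 1.
The order is lcm(4, 2, 2) = 4.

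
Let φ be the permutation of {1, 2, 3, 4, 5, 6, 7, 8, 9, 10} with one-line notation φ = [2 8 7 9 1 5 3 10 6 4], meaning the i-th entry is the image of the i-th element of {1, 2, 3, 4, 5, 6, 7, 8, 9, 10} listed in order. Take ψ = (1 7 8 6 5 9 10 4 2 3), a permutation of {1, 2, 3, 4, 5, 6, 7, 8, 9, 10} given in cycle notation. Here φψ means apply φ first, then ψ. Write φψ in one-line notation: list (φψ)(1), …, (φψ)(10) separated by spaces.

Chase each element through φ then ψ: 1 → 2 → 3; 2 → 8 → 6; 3 → 7 → 8; 4 → 9 → 10; 5 → 1 → 7; 6 → 5 → 9; 7 → 3 → 1; 8 → 10 → 4; 9 → 6 → 5; 10 → 4 → 2.
Collecting the images, φψ = [3 6 8 10 7 9 1 4 5 2].

3 6 8 10 7 9 1 4 5 2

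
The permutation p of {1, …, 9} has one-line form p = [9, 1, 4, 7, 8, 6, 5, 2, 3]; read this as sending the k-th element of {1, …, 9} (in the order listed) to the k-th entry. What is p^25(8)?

Tracing 8 → 2 → … returns to 8 after 8 steps, so 8 lies in an 8-cycle (1, 9, 3, 4, 7, 5, 8, 2).
On an 8-cycle, p^8 is the identity, so p^25 = p^1 there (25 ≡ 1 mod 8).
Stepping 1 place around the cycle: 8 → 2.

2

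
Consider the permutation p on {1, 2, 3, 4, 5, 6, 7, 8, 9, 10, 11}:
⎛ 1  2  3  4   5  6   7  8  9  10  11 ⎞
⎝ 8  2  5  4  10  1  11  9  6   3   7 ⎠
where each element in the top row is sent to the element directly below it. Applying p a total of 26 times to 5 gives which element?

Tracing 5 → 10 → … returns to 5 after 3 steps, so 5 lies in a 3-cycle (3, 5, 10).
Powers repeat with period 3 on this cycle, and 26 mod 3 = 2, so p^26(5) = p^2(5).
Advancing 2 steps from 5: 5 → 10 → 3.

3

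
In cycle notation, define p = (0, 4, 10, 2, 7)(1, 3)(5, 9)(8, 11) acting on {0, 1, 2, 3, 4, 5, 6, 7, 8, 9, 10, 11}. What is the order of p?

10

The cycle type of p is (5, 2, 2, 2, 1).
Since disjoint cycles commute, ord(p) = lcm(5, 2, 2, 2) = 10.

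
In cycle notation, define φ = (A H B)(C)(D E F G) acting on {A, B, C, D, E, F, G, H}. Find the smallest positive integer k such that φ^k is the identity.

12

The disjoint cycles have lengths 4, 3, 1.
The order is lcm(4, 3) = 12.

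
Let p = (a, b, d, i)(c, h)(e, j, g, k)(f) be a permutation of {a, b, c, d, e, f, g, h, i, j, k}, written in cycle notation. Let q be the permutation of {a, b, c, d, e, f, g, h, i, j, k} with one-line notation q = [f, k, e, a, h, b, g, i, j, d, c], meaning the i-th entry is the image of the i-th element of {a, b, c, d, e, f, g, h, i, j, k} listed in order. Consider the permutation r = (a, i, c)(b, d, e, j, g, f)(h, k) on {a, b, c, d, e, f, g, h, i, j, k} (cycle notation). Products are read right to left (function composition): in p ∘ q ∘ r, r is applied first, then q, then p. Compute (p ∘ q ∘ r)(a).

(p ∘ q ∘ r)(a) = p(q(r(a))). r(a) = i, then q(i) = j, then p(j) = g, so the result is g.

g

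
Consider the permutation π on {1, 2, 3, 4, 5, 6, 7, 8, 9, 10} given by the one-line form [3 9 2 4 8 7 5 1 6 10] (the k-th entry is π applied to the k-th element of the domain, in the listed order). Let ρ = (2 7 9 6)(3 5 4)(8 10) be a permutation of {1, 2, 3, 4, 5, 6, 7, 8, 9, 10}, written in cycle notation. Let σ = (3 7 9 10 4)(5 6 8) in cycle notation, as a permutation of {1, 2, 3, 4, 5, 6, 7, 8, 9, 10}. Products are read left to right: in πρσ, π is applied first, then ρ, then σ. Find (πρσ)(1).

6

(πρσ)(1) = σ(ρ(π(1))). π(1) = 3, then ρ(3) = 5, then σ(5) = 6, so the result is 6.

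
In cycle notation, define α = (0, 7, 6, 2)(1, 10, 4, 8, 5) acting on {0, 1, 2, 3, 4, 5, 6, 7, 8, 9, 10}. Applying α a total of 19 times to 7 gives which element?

7 lies in the 4-cycle (0, 7, 6, 2).
On a 4-cycle, α^4 is the identity, so α^19 = α^3 there (19 ≡ 3 mod 4).
Stepping 3 places around the cycle: 7 → 6 → 2 → 0.

0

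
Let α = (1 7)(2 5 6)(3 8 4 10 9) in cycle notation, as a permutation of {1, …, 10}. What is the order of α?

30

The cycle type of α is (5, 3, 2).
The order is lcm(5, 3, 2) = 30.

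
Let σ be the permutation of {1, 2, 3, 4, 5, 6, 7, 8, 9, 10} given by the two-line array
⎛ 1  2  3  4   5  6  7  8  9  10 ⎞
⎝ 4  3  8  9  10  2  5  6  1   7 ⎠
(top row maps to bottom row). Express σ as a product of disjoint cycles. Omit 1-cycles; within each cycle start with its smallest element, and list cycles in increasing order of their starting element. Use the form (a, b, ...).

(1, 4, 9)(2, 3, 8, 6)(5, 10, 7)

Start at 1 and follow images: 1 → 4 → 9 → 1, giving the cycle (1, 4, 9).
Continuing from each remaining unvisited element yields (1, 4, 9)(2, 3, 8, 6)(5, 10, 7).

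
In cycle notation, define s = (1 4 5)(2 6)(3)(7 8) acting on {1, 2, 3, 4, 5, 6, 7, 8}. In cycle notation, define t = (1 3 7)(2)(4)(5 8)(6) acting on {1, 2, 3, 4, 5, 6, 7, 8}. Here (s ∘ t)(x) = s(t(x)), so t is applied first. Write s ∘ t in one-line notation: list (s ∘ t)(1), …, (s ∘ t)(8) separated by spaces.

3 6 8 5 7 2 4 1

Chase each element through t then s: 1 → 3 → 3; 2 → 2 → 6; 3 → 7 → 8; 4 → 4 → 5; 5 → 8 → 7; 6 → 6 → 2; 7 → 1 → 4; 8 → 5 → 1.
Collecting the images, s ∘ t = [3 6 8 5 7 2 4 1].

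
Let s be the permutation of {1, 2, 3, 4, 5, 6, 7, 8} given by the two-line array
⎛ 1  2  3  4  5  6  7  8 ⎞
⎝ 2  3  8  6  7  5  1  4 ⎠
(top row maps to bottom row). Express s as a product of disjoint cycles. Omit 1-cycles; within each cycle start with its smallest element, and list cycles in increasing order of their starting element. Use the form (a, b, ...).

Iterating s from 1 gives 1 → 2 → 3 → 8 → 4 → 6 → 5 → 7 → 1; that is the 8-cycle (1, 2, 3, 8, 4, 6, 5, 7).
Repeating from the next unused element and collecting all non-trivial cycles gives (1, 2, 3, 8, 4, 6, 5, 7).

(1, 2, 3, 8, 4, 6, 5, 7)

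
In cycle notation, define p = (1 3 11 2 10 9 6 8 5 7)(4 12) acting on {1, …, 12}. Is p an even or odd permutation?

The cycle lengths are 10, 2.
A cycle of length ℓ contributes ℓ−1 transpositions, so p is a product of 9 + 1 = 10 transpositions — even.

even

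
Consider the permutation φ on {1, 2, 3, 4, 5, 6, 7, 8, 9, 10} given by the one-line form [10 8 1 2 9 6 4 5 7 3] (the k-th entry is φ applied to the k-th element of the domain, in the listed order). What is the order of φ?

6

Decomposing into disjoint cycles gives cycle lengths 6, 3, 1.
The order of φ is the least common multiple of its cycle lengths: lcm(6, 3) = 6.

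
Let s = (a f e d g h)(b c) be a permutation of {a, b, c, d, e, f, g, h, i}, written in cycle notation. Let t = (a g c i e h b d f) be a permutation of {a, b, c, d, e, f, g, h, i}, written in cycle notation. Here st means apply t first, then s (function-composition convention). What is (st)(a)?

t(a) = g, then s(g) = h; composing gives (st)(a) = h.

h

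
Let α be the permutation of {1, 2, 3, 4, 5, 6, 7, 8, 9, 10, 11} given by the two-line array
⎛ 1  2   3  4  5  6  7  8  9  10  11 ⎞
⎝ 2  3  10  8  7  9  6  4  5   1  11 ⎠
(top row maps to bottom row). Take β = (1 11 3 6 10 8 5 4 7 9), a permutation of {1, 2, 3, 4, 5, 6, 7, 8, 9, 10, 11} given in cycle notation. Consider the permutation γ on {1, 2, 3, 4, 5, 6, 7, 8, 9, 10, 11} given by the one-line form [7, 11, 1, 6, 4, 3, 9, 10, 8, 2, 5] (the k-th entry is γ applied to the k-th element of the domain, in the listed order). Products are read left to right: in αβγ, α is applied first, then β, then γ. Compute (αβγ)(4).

4

(αβγ)(4) = γ(β(α(4))). α(4) = 8, then β(8) = 5, then γ(5) = 4, so the result is 4.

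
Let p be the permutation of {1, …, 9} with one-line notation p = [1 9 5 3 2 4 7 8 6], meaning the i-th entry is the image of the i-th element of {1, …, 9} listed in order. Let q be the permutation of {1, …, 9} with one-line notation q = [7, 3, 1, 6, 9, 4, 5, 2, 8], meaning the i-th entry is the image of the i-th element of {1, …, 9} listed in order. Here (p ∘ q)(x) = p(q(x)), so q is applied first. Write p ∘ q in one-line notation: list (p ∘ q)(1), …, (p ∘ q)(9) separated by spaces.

7 5 1 4 6 3 2 9 8

For each element, apply q then p: 1 → 7 → 7; 2 → 3 → 5; 3 → 1 → 1; 4 → 6 → 4; 5 → 9 → 6; 6 → 4 → 3; 7 → 5 → 2; 8 → 2 → 9; 9 → 8 → 8.
Collecting the images, p ∘ q = [7 5 1 4 6 3 2 9 8].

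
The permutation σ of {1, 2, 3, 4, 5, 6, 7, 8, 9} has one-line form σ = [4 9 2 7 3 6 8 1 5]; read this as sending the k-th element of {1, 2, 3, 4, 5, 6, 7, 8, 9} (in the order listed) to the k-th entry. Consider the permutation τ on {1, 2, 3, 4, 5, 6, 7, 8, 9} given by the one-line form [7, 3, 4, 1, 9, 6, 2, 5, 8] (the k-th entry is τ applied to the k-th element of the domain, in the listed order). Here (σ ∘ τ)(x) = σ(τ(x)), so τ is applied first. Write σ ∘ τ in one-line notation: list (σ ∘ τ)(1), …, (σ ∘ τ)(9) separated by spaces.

8 2 7 4 5 6 9 3 1

For each element, apply τ then σ: 1 → 7 → 8; 2 → 3 → 2; 3 → 4 → 7; 4 → 1 → 4; 5 → 9 → 5; 6 → 6 → 6; 7 → 2 → 9; 8 → 5 → 3; 9 → 8 → 1.
So σ ∘ τ in one-line form is 8 2 7 4 5 6 9 3 1.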